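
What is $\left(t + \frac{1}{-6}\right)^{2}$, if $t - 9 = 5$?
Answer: $\frac{6889}{36} \approx 191.36$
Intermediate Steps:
$t = 14$ ($t = 9 + 5 = 14$)
$\left(t + \frac{1}{-6}\right)^{2} = \left(14 + \frac{1}{-6}\right)^{2} = \left(14 - \frac{1}{6}\right)^{2} = \left(\frac{83}{6}\right)^{2} = \frac{6889}{36}$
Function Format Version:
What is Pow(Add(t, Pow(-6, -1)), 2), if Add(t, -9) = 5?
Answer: Rational(6889, 36) ≈ 191.36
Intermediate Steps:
t = 14 (t = Add(9, 5) = 14)
Pow(Add(t, Pow(-6, -1)), 2) = Pow(Add(14, Pow(-6, -1)), 2) = Pow(Add(14, Rational(-1, 6)), 2) = Pow(Rational(83, 6), 2) = Rational(6889, 36)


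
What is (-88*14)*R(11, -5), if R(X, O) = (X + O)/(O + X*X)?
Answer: -1848/29 ≈ -63.724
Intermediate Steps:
R(X, O) = (O + X)/(O + X²)
(-88*14)*R(11, -5) = (-88*14)*((-5 + 11)/(-5 + 11²)) = -1232*6/(-5 + 121) = -1232*6/116 = -308*6/29 = -1232*3/58 = -1848/29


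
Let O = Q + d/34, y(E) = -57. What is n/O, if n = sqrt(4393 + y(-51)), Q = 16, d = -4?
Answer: 34*sqrt(271)/135 ≈ 4.1460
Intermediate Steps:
O = 270/17 (O = 16 - 4/34 = 16 + (1/34)*(-4) = 16 - 2/17 = 270/17 ≈ 15.882)
n = 4*sqrt(271) (n = sqrt(4393 - 57) = sqrt(4336) = 4*sqrt(271) ≈ 65.848)
n/O = (4*sqrt(271))/(270/17) = (4*sqrt(271))*(17/270) = 34*sqrt(271)/135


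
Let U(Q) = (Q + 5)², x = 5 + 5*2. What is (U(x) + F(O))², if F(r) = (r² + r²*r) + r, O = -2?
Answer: 155236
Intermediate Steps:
x = 15 (x = 5 + 10 = 15)
F(r) = r + r² + r³ (F(r) = (r² + r³) + r = r + r² + r³)
U(Q) = (5 + Q)²
(U(x) + F(O))² = ((5 + 15)² - 2*(1 - 2 + (-2)²))² = (20² - 2*(1 - 2 + 4))² = (400 - 2*3)² = (400 - 6)² = 394² = 155236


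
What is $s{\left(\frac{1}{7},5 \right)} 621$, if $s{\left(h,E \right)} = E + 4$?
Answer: $5589$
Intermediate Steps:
$s{\left(h,E \right)} = 4 + E$
$s{\left(\frac{1}{7},5 \right)} 621 = \left(4 + 5\right) 621 = 9 \cdot 621 = 5589$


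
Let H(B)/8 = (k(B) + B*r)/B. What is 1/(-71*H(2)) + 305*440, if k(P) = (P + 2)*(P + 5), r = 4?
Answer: 1372060799/10224 ≈ 1.3420e+5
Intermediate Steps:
k(P) = (2 + P)*(5 + P)
H(B) = 8*(10 + B² + 11*B)/B (H(B) = 8*(((10 + B² + 7*B) + B*4)/B) = 8*(((10 + B² + 7*B) + 4*B)/B) = 8*((10 + B² + 11*B)/B) = 8*(10 + B² + 11*B)/B)
1/(-71*H(2)) + 305*440 = 1/(-71*(88 + 8*2 + 80/2)) + 305*440 = 1/(-71*(88 + 16 + 80*(½))) + 134200 = 1/(-71*(88 + 16 + 40)) + 134200 = 1/(-71*144) + 134200 = 1/(-10224) + 134200 = -1/10224 + 134200 = 1372060799/10224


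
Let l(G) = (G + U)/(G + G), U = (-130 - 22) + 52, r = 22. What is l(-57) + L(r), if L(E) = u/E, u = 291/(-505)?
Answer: 427774/316635 ≈ 1.3510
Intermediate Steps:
U = -100 (U = -152 + 52 = -100)
u = -291/505 (u = 291*(-1/505) = -291/505 ≈ -0.57624)
l(G) = (-100 + G)/(2*G) (l(G) = (G - 100)/(G + G) = (-100 + G)/((2*G)) = (-100 + G)*(1/(2*G)) = (-100 + G)/(2*G))
L(E) = -291/(505*E)
l(-57) + L(r) = (½)*(-100 - 57)/(-57) - 291/505/22 = (½)*(-1/57)*(-157) - 291/505*1/22 = 157/114 - 291/11110 = 427774/316635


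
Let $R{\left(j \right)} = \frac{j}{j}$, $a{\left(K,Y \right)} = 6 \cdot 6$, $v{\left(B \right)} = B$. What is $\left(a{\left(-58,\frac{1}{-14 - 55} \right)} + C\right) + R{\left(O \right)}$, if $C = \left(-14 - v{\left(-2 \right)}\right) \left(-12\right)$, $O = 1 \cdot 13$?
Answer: $181$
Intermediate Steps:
$a{\left(K,Y \right)} = 36$
$O = 13$
$C = 144$ ($C = \left(-14 - -2\right) \left(-12\right) = \left(-14 + 2\right) \left(-12\right) = \left(-12\right) \left(-12\right) = 144$)
$R{\left(j \right)} = 1$
$\left(a{\left(-58,\frac{1}{-14 - 55} \right)} + C\right) + R{\left(O \right)} = \left(36 + 144\right) + 1 = 180 + 1 = 181$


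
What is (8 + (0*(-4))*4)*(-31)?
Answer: -248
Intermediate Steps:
(8 + (0*(-4))*4)*(-31) = (8 + 0*4)*(-31) = (8 + 0)*(-31) = 8*(-31) = -248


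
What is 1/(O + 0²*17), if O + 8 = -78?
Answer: -1/86 ≈ -0.011628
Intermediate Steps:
O = -86 (O = -8 - 78 = -86)
1/(O + 0²*17) = 1/(-86 + 0²*17) = 1/(-86 + 0*17) = 1/(-86 + 0) = 1/(-86) = -1/86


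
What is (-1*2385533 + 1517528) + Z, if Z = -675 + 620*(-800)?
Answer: -1364680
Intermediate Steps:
Z = -496675 (Z = -675 - 496000 = -496675)
(-1*2385533 + 1517528) + Z = (-1*2385533 + 1517528) - 496675 = (-2385533 + 1517528) - 496675 = -868005 - 496675 = -1364680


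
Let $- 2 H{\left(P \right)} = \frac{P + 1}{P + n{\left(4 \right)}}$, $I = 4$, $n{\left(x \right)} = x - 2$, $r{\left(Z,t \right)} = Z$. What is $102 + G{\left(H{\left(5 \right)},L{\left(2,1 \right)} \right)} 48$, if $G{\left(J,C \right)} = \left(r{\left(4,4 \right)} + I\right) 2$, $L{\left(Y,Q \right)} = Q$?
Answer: $870$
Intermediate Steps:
$n{\left(x \right)} = -2 + x$
$H{\left(P \right)} = - \frac{1 + P}{2 \left(2 + P\right)}$ ($H{\left(P \right)} = - \frac{\left(P + 1\right) \frac{1}{P + \left(-2 + 4\right)}}{2} = - \frac{\left(1 + P\right) \frac{1}{P + 2}}{2} = - \frac{\left(1 + P\right) \frac{1}{2 + P}}{2} = - \frac{\frac{1}{2 + P} \left(1 + P\right)}{2} = - \frac{1 + P}{2 \left(2 + P\right)}$)
$G{\left(J,C \right)} = 16$ ($G{\left(J,C \right)} = \left(4 + 4\right) 2 = 8 \cdot 2 = 16$)
$102 + G{\left(H{\left(5 \right)},L{\left(2,1 \right)} \right)} 48 = 102 + 16 \cdot 48 = 102 + 768 = 870$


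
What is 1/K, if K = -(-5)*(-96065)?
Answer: -1/480325 ≈ -2.0819e-6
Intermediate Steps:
K = -480325 (K = -1*480325 = -480325)
1/K = 1/(-480325) = -1/480325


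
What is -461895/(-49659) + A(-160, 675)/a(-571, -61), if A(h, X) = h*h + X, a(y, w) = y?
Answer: -347016060/9451763 ≈ -36.714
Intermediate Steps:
A(h, X) = X + h² (A(h, X) = h² + X = X + h²)
-461895/(-49659) + A(-160, 675)/a(-571, -61) = -461895/(-49659) + (675 + (-160)²)/(-571) = -461895*(-1/49659) + (675 + 25600)*(-1/571) = 153965/16553 + 26275*(-1/571) = 153965/16553 - 26275/571 = -347016060/9451763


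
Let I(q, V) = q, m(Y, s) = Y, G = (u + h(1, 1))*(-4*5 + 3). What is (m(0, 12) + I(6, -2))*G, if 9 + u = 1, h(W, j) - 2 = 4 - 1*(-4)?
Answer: -204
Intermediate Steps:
h(W, j) = 10 (h(W, j) = 2 + (4 - 1*(-4)) = 2 + (4 + 4) = 2 + 8 = 10)
u = -8 (u = -9 + 1 = -8)
G = -34 (G = (-8 + 10)*(-4*5 + 3) = 2*(-20 + 3) = 2*(-17) = -34)
(m(0, 12) + I(6, -2))*G = (0 + 6)*(-34) = 6*(-34) = -204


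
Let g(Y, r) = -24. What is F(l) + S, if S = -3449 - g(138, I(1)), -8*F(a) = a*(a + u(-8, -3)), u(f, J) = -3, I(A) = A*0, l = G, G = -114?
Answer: -20369/4 ≈ -5092.3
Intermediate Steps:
l = -114
I(A) = 0
F(a) = -a*(-3 + a)/8 (F(a) = -a*(a - 3)/8 = -a*(-3 + a)/8)
S = -3425 (S = -3449 - 1*(-24) = -3449 + 24 = -3425)
F(l) + S = (⅛)*(-114)*(3 - 1*(-114)) - 3425 = (⅛)*(-114)*(3 + 114) - 3425 = (⅛)*(-114)*117 - 3425 = -6669/4 - 3425 = -20369/4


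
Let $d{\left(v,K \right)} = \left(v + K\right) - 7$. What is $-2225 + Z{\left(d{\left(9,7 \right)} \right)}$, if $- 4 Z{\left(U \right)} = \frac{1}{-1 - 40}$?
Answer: $- \frac{364899}{164} \approx -2225.0$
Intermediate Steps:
$d{\left(v,K \right)} = -7 + K + v$ ($d{\left(v,K \right)} = \left(K + v\right) - 7 = -7 + K + v$)
$Z{\left(U \right)} = \frac{1}{164}$ ($Z{\left(U \right)} = - \frac{1}{4 \left(-1 - 40\right)} = - \frac{1}{4 \left(-41\right)} = \left(- \frac{1}{4}\right) \left(- \frac{1}{41}\right) = \frac{1}{164}$)
$-2225 + Z{\left(d{\left(9,7 \right)} \right)} = -2225 + \frac{1}{164} = - \frac{364899}{164}$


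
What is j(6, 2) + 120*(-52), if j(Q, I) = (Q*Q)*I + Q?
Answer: -6162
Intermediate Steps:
j(Q, I) = Q + I*Q**2 (j(Q, I) = Q**2*I + Q = I*Q**2 + Q = Q + I*Q**2)
j(6, 2) + 120*(-52) = 6*(1 + 2*6) + 120*(-52) = 6*(1 + 12) - 6240 = 6*13 - 6240 = 78 - 6240 = -6162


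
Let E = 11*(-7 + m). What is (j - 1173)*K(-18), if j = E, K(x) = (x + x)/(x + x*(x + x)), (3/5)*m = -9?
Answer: 566/7 ≈ 80.857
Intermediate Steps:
m = -15 (m = (5/3)*(-9) = -15)
K(x) = 2*x/(x + 2*x²) (K(x) = (2*x)/(x + x*(2*x)) = (2*x)/(x + 2*x²) = 2*x/(x + 2*x²))
E = -242 (E = 11*(-7 - 15) = 11*(-22) = -242)
j = -242
(j - 1173)*K(-18) = (-242 - 1173)*(2/(1 + 2*(-18))) = -2830/(1 - 36) = -2830/(-35) = -2830*(-1)/35 = -1415*(-2/35) = 566/7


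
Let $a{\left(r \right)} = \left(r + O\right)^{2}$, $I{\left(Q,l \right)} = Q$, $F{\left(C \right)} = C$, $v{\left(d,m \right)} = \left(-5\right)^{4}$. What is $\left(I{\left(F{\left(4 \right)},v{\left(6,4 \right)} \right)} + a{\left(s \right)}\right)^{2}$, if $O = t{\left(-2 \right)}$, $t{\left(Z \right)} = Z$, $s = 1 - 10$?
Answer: $15625$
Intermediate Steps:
$v{\left(d,m \right)} = 625$
$s = -9$ ($s = 1 - 10 = -9$)
$O = -2$
$a{\left(r \right)} = \left(-2 + r\right)^{2}$ ($a{\left(r \right)} = \left(r - 2\right)^{2} = \left(-2 + r\right)^{2}$)
$\left(I{\left(F{\left(4 \right)},v{\left(6,4 \right)} \right)} + a{\left(s \right)}\right)^{2} = \left(4 + \left(-2 - 9\right)^{2}\right)^{2} = \left(4 + \left(-11\right)^{2}\right)^{2} = \left(4 + 121\right)^{2} = 125^{2} = 15625$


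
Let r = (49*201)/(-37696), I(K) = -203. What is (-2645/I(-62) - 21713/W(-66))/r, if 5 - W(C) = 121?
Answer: -1532069104/1999347 ≈ -766.29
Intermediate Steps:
W(C) = -116 (W(C) = 5 - 1*121 = 5 - 121 = -116)
r = -9849/37696 (r = 9849*(-1/37696) = -9849/37696 ≈ -0.26127)
(-2645/I(-62) - 21713/W(-66))/r = (-2645/(-203) - 21713/(-116))/(-9849/37696) = (-2645*(-1/203) - 21713*(-1/116))*(-37696/9849) = (2645/203 + 21713/116)*(-37696/9849) = (162571/812)*(-37696/9849) = -1532069104/1999347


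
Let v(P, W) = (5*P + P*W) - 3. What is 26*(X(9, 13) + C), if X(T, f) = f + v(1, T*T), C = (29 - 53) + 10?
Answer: 2132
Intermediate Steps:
C = -14 (C = -24 + 10 = -14)
v(P, W) = -3 + 5*P + P*W
X(T, f) = 2 + f + T**2 (X(T, f) = f + (-3 + 5*1 + 1*(T*T)) = f + (-3 + 5 + 1*T**2) = f + (-3 + 5 + T**2) = f + (2 + T**2) = 2 + f + T**2)
26*(X(9, 13) + C) = 26*((2 + 13 + 9**2) - 14) = 26*((2 + 13 + 81) - 14) = 26*(96 - 14) = 26*82 = 2132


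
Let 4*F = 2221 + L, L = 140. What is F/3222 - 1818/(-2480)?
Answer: 305059/332940 ≈ 0.91626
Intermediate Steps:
F = 2361/4 (F = (2221 + 140)/4 = (¼)*2361 = 2361/4 ≈ 590.25)
F/3222 - 1818/(-2480) = (2361/4)/3222 - 1818/(-2480) = (2361/4)*(1/3222) - 1818*(-1/2480) = 787/4296 + 909/1240 = 305059/332940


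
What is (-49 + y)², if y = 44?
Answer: 25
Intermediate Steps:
(-49 + y)² = (-49 + 44)² = (-5)² = 25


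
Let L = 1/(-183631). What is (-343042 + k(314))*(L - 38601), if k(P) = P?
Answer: 2429372671032896/183631 ≈ 1.3230e+10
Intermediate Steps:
L = -1/183631 ≈ -5.4457e-6
(-343042 + k(314))*(L - 38601) = (-343042 + 314)*(-1/183631 - 38601) = -342728*(-7088340232/183631) = 2429372671032896/183631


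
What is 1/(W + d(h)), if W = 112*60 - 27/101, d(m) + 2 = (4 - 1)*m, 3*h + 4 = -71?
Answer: 101/670916 ≈ 0.00015054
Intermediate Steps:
h = -25 (h = -4/3 + (⅓)*(-71) = -4/3 - 71/3 = -25)
d(m) = -2 + 3*m (d(m) = -2 + (4 - 1)*m = -2 + 3*m)
W = 678693/101 (W = 6720 - 27*1/101 = 6720 - 27/101 = 678693/101 ≈ 6719.7)
1/(W + d(h)) = 1/(678693/101 + (-2 + 3*(-25))) = 1/(678693/101 + (-2 - 75)) = 1/(678693/101 - 77) = 1/(670916/101) = 101/670916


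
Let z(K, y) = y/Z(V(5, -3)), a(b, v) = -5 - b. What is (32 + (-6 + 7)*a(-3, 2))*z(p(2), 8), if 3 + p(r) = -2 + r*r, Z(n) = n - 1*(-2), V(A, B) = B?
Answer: -240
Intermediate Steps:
Z(n) = 2 + n (Z(n) = n + 2 = 2 + n)
p(r) = -5 + r**2 (p(r) = -3 + (-2 + r*r) = -3 + (-2 + r**2) = -5 + r**2)
z(K, y) = -y (z(K, y) = y/(2 - 3) = y/(-1) = y*(-1) = -y)
(32 + (-6 + 7)*a(-3, 2))*z(p(2), 8) = (32 + (-6 + 7)*(-5 - 1*(-3)))*(-1*8) = (32 + 1*(-5 + 3))*(-8) = (32 + 1*(-2))*(-8) = (32 - 2)*(-8) = 30*(-8) = -240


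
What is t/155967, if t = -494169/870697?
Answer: -164723/45266666333 ≈ -3.6389e-6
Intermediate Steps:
t = -494169/870697 (t = -494169*1/870697 = -494169/870697 ≈ -0.56756)
t/155967 = -494169/870697/155967 = -494169/870697*1/155967 = -164723/45266666333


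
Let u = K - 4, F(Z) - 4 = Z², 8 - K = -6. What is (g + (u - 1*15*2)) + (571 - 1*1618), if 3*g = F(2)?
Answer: -3193/3 ≈ -1064.3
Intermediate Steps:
K = 14 (K = 8 - 1*(-6) = 8 + 6 = 14)
F(Z) = 4 + Z²
g = 8/3 (g = (4 + 2²)/3 = (4 + 4)/3 = (⅓)*8 = 8/3 ≈ 2.6667)
u = 10 (u = 14 - 4 = 10)
(g + (u - 1*15*2)) + (571 - 1*1618) = (8/3 + (10 - 1*15*2)) + (571 - 1*1618) = (8/3 + (10 - 15*2)) + (571 - 1618) = (8/3 + (10 - 30)) - 1047 = (8/3 - 20) - 1047 = -52/3 - 1047 = -3193/3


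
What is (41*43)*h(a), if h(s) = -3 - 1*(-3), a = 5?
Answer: 0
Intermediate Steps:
h(s) = 0 (h(s) = -3 + 3 = 0)
(41*43)*h(a) = (41*43)*0 = 1763*0 = 0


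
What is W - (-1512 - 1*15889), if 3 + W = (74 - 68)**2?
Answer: 17434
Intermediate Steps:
W = 33 (W = -3 + (74 - 68)**2 = -3 + 6**2 = -3 + 36 = 33)
W - (-1512 - 1*15889) = 33 - (-1512 - 1*15889) = 33 - (-1512 - 15889) = 33 - 1*(-17401) = 33 + 17401 = 17434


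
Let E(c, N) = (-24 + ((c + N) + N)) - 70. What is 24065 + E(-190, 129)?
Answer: 24039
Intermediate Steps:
E(c, N) = -94 + c + 2*N (E(c, N) = (-24 + ((N + c) + N)) - 70 = (-24 + (c + 2*N)) - 70 = (-24 + c + 2*N) - 70 = -94 + c + 2*N)
24065 + E(-190, 129) = 24065 + (-94 - 190 + 2*129) = 24065 + (-94 - 190 + 258) = 24065 - 26 = 24039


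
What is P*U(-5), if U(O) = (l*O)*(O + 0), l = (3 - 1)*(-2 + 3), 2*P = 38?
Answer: 950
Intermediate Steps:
P = 19 (P = (1/2)*38 = 19)
l = 2 (l = 2*1 = 2)
U(O) = 2*O**2 (U(O) = (2*O)*(O + 0) = (2*O)*O = 2*O**2)
P*U(-5) = 19*(2*(-5)**2) = 19*(2*25) = 19*50 = 950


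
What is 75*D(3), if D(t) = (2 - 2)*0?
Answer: 0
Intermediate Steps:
D(t) = 0 (D(t) = 0*0 = 0)
75*D(3) = 75*0 = 0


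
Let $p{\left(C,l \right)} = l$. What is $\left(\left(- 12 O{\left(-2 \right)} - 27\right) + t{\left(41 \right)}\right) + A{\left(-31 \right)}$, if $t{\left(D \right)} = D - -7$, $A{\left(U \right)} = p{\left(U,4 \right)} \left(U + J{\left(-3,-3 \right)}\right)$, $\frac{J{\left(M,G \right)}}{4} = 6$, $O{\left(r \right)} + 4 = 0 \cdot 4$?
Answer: $41$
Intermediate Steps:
$O{\left(r \right)} = -4$ ($O{\left(r \right)} = -4 + 0 \cdot 4 = -4 + 0 = -4$)
$J{\left(M,G \right)} = 24$ ($J{\left(M,G \right)} = 4 \cdot 6 = 24$)
$A{\left(U \right)} = 96 + 4 U$ ($A{\left(U \right)} = 4 \left(U + 24\right) = 4 \left(24 + U\right) = 96 + 4 U$)
$t{\left(D \right)} = 7 + D$ ($t{\left(D \right)} = D + 7 = 7 + D$)
$\left(\left(- 12 O{\left(-2 \right)} - 27\right) + t{\left(41 \right)}\right) + A{\left(-31 \right)} = \left(\left(\left(-12\right) \left(-4\right) - 27\right) + \left(7 + 41\right)\right) + \left(96 + 4 \left(-31\right)\right) = \left(\left(48 - 27\right) + 48\right) + \left(96 - 124\right) = \left(21 + 48\right) - 28 = 69 - 28 = 41$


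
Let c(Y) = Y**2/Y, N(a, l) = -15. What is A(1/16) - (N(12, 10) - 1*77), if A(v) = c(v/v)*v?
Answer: 1473/16 ≈ 92.063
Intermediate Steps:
c(Y) = Y
A(v) = v (A(v) = (v/v)*v = 1*v = v)
A(1/16) - (N(12, 10) - 1*77) = 1/16 - (-15 - 1*77) = 1/16 - (-15 - 77) = 1/16 - 1*(-92) = 1/16 + 92 = 1473/16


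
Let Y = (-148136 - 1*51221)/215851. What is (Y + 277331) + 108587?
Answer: 83300586861/215851 ≈ 3.8592e+5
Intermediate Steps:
Y = -199357/215851 (Y = (-148136 - 51221)*(1/215851) = -199357*1/215851 = -199357/215851 ≈ -0.92359)
(Y + 277331) + 108587 = (-199357/215851 + 277331) + 108587 = 59861974324/215851 + 108587 = 83300586861/215851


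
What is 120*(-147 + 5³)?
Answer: -2640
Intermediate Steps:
120*(-147 + 5³) = 120*(-147 + 125) = 120*(-22) = -2640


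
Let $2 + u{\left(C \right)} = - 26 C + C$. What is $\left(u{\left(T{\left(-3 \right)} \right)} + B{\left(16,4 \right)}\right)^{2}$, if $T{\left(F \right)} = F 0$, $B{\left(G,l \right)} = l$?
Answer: $4$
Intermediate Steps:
$T{\left(F \right)} = 0$
$u{\left(C \right)} = -2 - 25 C$ ($u{\left(C \right)} = -2 + \left(- 26 C + C\right) = -2 - 25 C$)
$\left(u{\left(T{\left(-3 \right)} \right)} + B{\left(16,4 \right)}\right)^{2} = \left(\left(-2 - 0\right) + 4\right)^{2} = \left(\left(-2 + 0\right) + 4\right)^{2} = \left(-2 + 4\right)^{2} = 2^{2} = 4$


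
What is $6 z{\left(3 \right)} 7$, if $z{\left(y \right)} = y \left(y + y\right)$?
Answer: $756$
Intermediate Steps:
$z{\left(y \right)} = 2 y^{2}$ ($z{\left(y \right)} = y 2 y = 2 y^{2}$)
$6 z{\left(3 \right)} 7 = 6 \cdot 2 \cdot 3^{2} \cdot 7 = 6 \cdot 2 \cdot 9 \cdot 7 = 6 \cdot 18 \cdot 7 = 6 \cdot 126 = 756$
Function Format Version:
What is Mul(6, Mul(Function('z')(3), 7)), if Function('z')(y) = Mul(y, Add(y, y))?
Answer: 756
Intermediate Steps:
Function('z')(y) = Mul(2, Pow(y, 2)) (Function('z')(y) = Mul(y, Mul(2, y)) = Mul(2, Pow(y, 2)))
Mul(6, Mul(Function('z')(3), 7)) = Mul(6, Mul(Mul(2, Pow(3, 2)), 7)) = Mul(6, Mul(Mul(2, 9), 7)) = Mul(6, Mul(18, 7)) = Mul(6, 126) = 756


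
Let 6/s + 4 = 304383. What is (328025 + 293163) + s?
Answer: 189076582258/304379 ≈ 6.2119e+5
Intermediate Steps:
s = 6/304379 (s = 6/(-4 + 304383) = 6/304379 ≈ 1.9712e-5)
(328025 + 293163) + s = (328025 + 293163) + 6/304379 = 621188 + 6/304379 = 189076582258/304379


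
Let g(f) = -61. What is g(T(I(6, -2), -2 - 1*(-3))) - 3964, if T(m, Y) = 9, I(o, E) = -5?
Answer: -4025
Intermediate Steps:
g(T(I(6, -2), -2 - 1*(-3))) - 3964 = -61 - 3964 = -4025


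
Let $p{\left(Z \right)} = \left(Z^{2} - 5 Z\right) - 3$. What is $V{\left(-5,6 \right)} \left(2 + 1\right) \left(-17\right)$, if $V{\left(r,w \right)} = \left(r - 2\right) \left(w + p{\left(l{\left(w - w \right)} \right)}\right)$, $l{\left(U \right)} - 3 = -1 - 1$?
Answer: $-357$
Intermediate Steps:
$l{\left(U \right)} = 1$ ($l{\left(U \right)} = 3 - 2 = 1$)
$p{\left(Z \right)} = -3 + Z^{2} - 5 Z$
$V{\left(r,w \right)} = \left(-7 + w\right) \left(-2 + r\right)$ ($V{\left(r,w \right)} = \left(r - 2\right) \left(w - \left(8 - 1\right)\right) = \left(-2 + r\right) \left(w - 7\right) = \left(-2 + r\right) \left(-7 + w\right) = \left(-7 + w\right) \left(-2 + r\right)$)
$V{\left(-5,6 \right)} \left(2 + 1\right) \left(-17\right) = \left(14 - -35 - 12 - 30\right) \left(2 + 1\right) \left(-17\right) = \left(14 + 35 - 12 - 30\right) 3 \left(-17\right) = 7 \cdot 3 \left(-17\right) = 21 \left(-17\right) = -357$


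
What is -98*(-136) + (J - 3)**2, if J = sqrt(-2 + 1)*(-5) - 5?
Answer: 13367 + 80*I ≈ 13367.0 + 80.0*I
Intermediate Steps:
J = -5 - 5*I (J = sqrt(-1)*(-5) - 5 = I*(-5) - 5 = -5*I - 5 = -5 - 5*I ≈ -5.0 - 5.0*I)
-98*(-136) + (J - 3)**2 = -98*(-136) + ((-5 - 5*I) - 3)**2 = 13328 + (-8 - 5*I)**2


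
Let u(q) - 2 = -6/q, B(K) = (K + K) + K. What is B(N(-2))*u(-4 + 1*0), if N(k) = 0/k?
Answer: 0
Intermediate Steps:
N(k) = 0
B(K) = 3*K (B(K) = 2*K + K = 3*K)
u(q) = 2 - 6/q
B(N(-2))*u(-4 + 1*0) = (3*0)*(2 - 6/(-4 + 1*0)) = 0*(2 - 6/(-4 + 0)) = 0*(2 - 6/(-4)) = 0*(2 - 6*(-1/4)) = 0*(2 + 3/2) = 0*(7/2) = 0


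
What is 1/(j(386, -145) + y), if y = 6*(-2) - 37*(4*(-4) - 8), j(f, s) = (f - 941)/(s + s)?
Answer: 58/50919 ≈ 0.0011391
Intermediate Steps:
j(f, s) = (-941 + f)/(2*s) (j(f, s) = (-941 + f)/((2*s)) = (-941 + f)*(1/(2*s)) = (-941 + f)/(2*s))
y = 876 (y = -12 - 37*(-16 - 8) = -12 - 37*(-24) = -12 + 888 = 876)
1/(j(386, -145) + y) = 1/((½)*(-941 + 386)/(-145) + 876) = 1/((½)*(-1/145)*(-555) + 876) = 1/(111/58 + 876) = 1/(50919/58) = 58/50919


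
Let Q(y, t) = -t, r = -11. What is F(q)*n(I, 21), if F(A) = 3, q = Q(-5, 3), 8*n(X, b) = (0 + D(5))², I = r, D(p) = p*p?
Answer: 1875/8 ≈ 234.38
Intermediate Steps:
D(p) = p²
I = -11
n(X, b) = 625/8 (n(X, b) = (0 + 5²)²/8 = (0 + 25)²/8 = (⅛)*25² = (⅛)*625 = 625/8)
q = -3 (q = -1*3 = -3)
F(q)*n(I, 21) = 3*(625/8) = 1875/8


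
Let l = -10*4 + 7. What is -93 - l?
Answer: -60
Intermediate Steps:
l = -33 (l = -40 + 7 = -33)
-93 - l = -93 - 1*(-33) = -93 + 33 = -60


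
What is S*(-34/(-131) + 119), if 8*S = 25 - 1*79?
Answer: -421821/524 ≈ -805.00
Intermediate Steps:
S = -27/4 (S = (25 - 1*79)/8 = (25 - 79)/8 = (1/8)*(-54) = -27/4 ≈ -6.7500)
S*(-34/(-131) + 119) = -27*(-34/(-131) + 119)/4 = -27*(-34*(-1/131) + 119)/4 = -27*(34/131 + 119)/4 = -27/4*15623/131 = -421821/524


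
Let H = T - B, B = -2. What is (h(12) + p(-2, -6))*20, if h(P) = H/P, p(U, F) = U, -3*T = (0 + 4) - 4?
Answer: -110/3 ≈ -36.667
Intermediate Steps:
T = 0 (T = -((0 + 4) - 4)/3 = -(4 - 4)/3 = -1/3*0 = 0)
H = 2 (H = 0 - 1*(-2) = 0 + 2 = 2)
h(P) = 2/P
(h(12) + p(-2, -6))*20 = (2/12 - 2)*20 = (2*(1/12) - 2)*20 = (1/6 - 2)*20 = -11/6*20 = -110/3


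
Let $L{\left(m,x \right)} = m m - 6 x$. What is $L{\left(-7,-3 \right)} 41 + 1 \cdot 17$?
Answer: $2764$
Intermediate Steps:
$L{\left(m,x \right)} = m^{2} - 6 x$
$L{\left(-7,-3 \right)} 41 + 1 \cdot 17 = \left(\left(-7\right)^{2} - -18\right) 41 + 1 \cdot 17 = \left(49 + 18\right) 41 + 17 = 67 \cdot 41 + 17 = 2747 + 17 = 2764$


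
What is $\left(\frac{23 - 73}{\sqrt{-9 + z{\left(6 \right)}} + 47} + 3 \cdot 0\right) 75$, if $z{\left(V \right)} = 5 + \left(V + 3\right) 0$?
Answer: $- \frac{176250}{2213} + \frac{7500 i}{2213} \approx -79.643 + 3.3891 i$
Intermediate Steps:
$z{\left(V \right)} = 5$ ($z{\left(V \right)} = 5 + \left(3 + V\right) 0 = 5 + 0 = 5$)
$\left(\frac{23 - 73}{\sqrt{-9 + z{\left(6 \right)}} + 47} + 3 \cdot 0\right) 75 = \left(\frac{23 - 73}{\sqrt{-9 + 5} + 47} + 3 \cdot 0\right) 75 = \left(- \frac{50}{\sqrt{-4} + 47} + 0\right) 75 = \left(- \frac{50}{2 i + 47} + 0\right) 75 = \left(- \frac{50}{47 + 2 i} + 0\right) 75 = \left(- 50 \frac{47 - 2 i}{2213} + 0\right) 75 = \left(- \frac{50 \left(47 - 2 i\right)}{2213} + 0\right) 75 = - \frac{50 \left(47 - 2 i\right)}{2213} \cdot 75 = - \frac{3750 \left(47 - 2 i\right)}{2213}$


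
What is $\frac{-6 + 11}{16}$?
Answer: $\frac{5}{16} \approx 0.3125$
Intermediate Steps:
$\frac{-6 + 11}{16} = \frac{1}{16} \cdot 5 = \frac{5}{16}$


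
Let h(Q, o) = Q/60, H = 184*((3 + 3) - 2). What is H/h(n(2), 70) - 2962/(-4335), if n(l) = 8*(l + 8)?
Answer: 2395882/4335 ≈ 552.68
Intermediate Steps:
n(l) = 64 + 8*l (n(l) = 8*(8 + l) = 64 + 8*l)
H = 736 (H = 184*(6 - 2) = 184*4 = 736)
h(Q, o) = Q/60 (h(Q, o) = Q*(1/60) = Q/60)
H/h(n(2), 70) - 2962/(-4335) = 736/(((64 + 8*2)/60)) - 2962/(-4335) = 736/(((64 + 16)/60)) - 2962*(-1/4335) = 736/(((1/60)*80)) + 2962/4335 = 736/(4/3) + 2962/4335 = 736*(¾) + 2962/4335 = 552 + 2962/4335 = 2395882/4335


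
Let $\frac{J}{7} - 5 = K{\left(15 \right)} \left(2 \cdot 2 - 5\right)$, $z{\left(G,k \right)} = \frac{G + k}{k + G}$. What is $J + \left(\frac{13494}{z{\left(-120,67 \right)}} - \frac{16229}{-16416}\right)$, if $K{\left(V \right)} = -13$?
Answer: $\frac{223602149}{16416} \approx 13621.0$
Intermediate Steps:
$z{\left(G,k \right)} = 1$ ($z{\left(G,k \right)} = \frac{G + k}{G + k} = 1$)
$J = 126$ ($J = 35 + 7 \left(- 13 \left(2 \cdot 2 - 5\right)\right) = 35 + 7 \left(- 13 \left(4 - 5\right)\right) = 35 + 7 \left(\left(-13\right) \left(-1\right)\right) = 35 + 7 \cdot 13 = 35 + 91 = 126$)
$J + \left(\frac{13494}{z{\left(-120,67 \right)}} - \frac{16229}{-16416}\right) = 126 + \left(\frac{13494}{1} - \frac{16229}{-16416}\right) = 126 + \left(13494 \cdot 1 - - \frac{16229}{16416}\right) = 126 + \left(13494 + \frac{16229}{16416}\right) = 126 + \frac{221533733}{16416} = \frac{223602149}{16416}$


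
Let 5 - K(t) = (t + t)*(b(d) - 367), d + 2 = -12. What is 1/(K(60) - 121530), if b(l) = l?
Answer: -1/75805 ≈ -1.3192e-5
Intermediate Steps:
d = -14 (d = -2 - 12 = -14)
K(t) = 5 + 762*t (K(t) = 5 - (t + t)*(-14 - 367) = 5 - 2*t*(-381) = 5 - (-762)*t = 5 + 762*t)
1/(K(60) - 121530) = 1/((5 + 762*60) - 121530) = 1/((5 + 45720) - 121530) = 1/(45725 - 121530) = 1/(-75805) = -1/75805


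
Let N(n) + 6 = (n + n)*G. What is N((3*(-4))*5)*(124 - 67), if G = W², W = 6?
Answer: -246582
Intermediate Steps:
G = 36 (G = 6² = 36)
N(n) = -6 + 72*n (N(n) = -6 + (n + n)*36 = -6 + (2*n)*36 = -6 + 72*n)
N((3*(-4))*5)*(124 - 67) = (-6 + 72*((3*(-4))*5))*(124 - 67) = (-6 + 72*(-12*5))*57 = (-6 + 72*(-60))*57 = (-6 - 4320)*57 = -4326*57 = -246582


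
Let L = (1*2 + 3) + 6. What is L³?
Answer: 1331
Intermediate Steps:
L = 11 (L = (2 + 3) + 6 = 5 + 6 = 11)
L³ = 11³ = 1331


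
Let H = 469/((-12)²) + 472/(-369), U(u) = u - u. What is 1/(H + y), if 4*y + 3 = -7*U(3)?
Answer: 5904/7249 ≈ 0.81446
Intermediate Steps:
U(u) = 0
y = -¾ (y = -¾ + (-7*0)/4 = -¾ + (¼)*0 = -¾ + 0 = -¾ ≈ -0.75000)
H = 11677/5904 (H = 469/144 + 472*(-1/369) = 469*(1/144) - 472/369 = 469/144 - 472/369 = 11677/5904 ≈ 1.9778)
1/(H + y) = 1/(11677/5904 - ¾) = 1/(7249/5904) = 5904/7249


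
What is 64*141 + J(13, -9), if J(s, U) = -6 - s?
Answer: 9005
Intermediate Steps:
64*141 + J(13, -9) = 64*141 + (-6 - 1*13) = 9024 + (-6 - 13) = 9024 - 19 = 9005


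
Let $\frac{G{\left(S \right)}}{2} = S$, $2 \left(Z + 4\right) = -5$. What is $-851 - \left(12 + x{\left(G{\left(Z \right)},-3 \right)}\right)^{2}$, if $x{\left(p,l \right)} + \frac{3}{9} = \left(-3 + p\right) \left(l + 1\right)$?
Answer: $- \frac{24820}{9} \approx -2757.8$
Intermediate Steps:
$Z = - \frac{13}{2}$ ($Z = -4 + \frac{1}{2} \left(-5\right) = -4 - \frac{5}{2} = - \frac{13}{2} \approx -6.5$)
$G{\left(S \right)} = 2 S$
$x{\left(p,l \right)} = - \frac{1}{3} + \left(1 + l\right) \left(-3 + p\right)$ ($x{\left(p,l \right)} = - \frac{1}{3} + \left(-3 + p\right) \left(l + 1\right) = - \frac{1}{3} + \left(-3 + p\right) \left(1 + l\right) = - \frac{1}{3} + \left(1 + l\right) \left(-3 + p\right)$)
$-851 - \left(12 + x{\left(G{\left(Z \right)},-3 \right)}\right)^{2} = -851 - \left(12 - \left(\frac{22}{3} + 3 \cdot 2 \left(- \frac{13}{2}\right)\right)\right)^{2} = -851 - \left(12 - - \frac{95}{3}\right)^{2} = -851 - \left(12 + \left(- \frac{10}{3} - 13 + 9 + 39\right)\right)^{2} = -851 - \left(12 + \frac{95}{3}\right)^{2} = -851 - \left(\frac{131}{3}\right)^{2} = -851 - \frac{17161}{9} = - \frac{24820}{9}$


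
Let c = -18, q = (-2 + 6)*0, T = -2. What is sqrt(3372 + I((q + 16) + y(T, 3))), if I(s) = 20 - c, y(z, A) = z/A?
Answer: sqrt(3410) ≈ 58.395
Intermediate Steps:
q = 0 (q = 4*0 = 0)
I(s) = 38 (I(s) = 20 - 1*(-18) = 20 + 18 = 38)
sqrt(3372 + I((q + 16) + y(T, 3))) = sqrt(3372 + 38) = sqrt(3410)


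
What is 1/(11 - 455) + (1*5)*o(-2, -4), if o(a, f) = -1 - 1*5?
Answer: -13321/444 ≈ -30.002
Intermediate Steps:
o(a, f) = -6 (o(a, f) = -1 - 5 = -6)
1/(11 - 455) + (1*5)*o(-2, -4) = 1/(11 - 455) + (1*5)*(-6) = 1/(-444) + 5*(-6) = -1/444 - 30 = -13321/444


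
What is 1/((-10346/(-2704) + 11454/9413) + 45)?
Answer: 12726376/636866177 ≈ 0.019983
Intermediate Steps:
1/((-10346/(-2704) + 11454/9413) + 45) = 1/((-10346*(-1/2704) + 11454*(1/9413)) + 45) = 1/((5173/1352 + 11454/9413) + 45) = 1/(64179257/12726376 + 45) = 1/(636866177/12726376) = 12726376/636866177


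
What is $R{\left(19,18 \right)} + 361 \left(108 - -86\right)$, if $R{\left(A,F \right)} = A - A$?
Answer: $70034$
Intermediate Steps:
$R{\left(A,F \right)} = 0$
$R{\left(19,18 \right)} + 361 \left(108 - -86\right) = 0 + 361 \left(108 - -86\right) = 0 + 361 \left(108 + 86\right) = 0 + 361 \cdot 194 = 0 + 70034 = 70034$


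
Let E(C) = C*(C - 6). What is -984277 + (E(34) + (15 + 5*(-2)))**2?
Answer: -68428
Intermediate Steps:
E(C) = C*(-6 + C)
-984277 + (E(34) + (15 + 5*(-2)))**2 = -984277 + (34*(-6 + 34) + (15 + 5*(-2)))**2 = -984277 + (34*28 + (15 - 10))**2 = -984277 + (952 + 5)**2 = -984277 + 957**2 = -984277 + 915849 = -68428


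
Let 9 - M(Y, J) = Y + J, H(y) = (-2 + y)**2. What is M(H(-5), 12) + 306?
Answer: 254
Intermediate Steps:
M(Y, J) = 9 - J - Y (M(Y, J) = 9 - (Y + J) = 9 - (J + Y) = 9 + (-J - Y) = 9 - J - Y)
M(H(-5), 12) + 306 = (9 - 1*12 - (-2 - 5)**2) + 306 = (9 - 12 - 1*(-7)**2) + 306 = (9 - 12 - 1*49) + 306 = (9 - 12 - 49) + 306 = -52 + 306 = 254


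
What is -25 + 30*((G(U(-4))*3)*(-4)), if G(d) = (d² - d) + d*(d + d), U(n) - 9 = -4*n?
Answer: -666025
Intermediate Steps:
U(n) = 9 - 4*n
G(d) = -d + 3*d² (G(d) = (d² - d) + d*(2*d) = (d² - d) + 2*d² = -d + 3*d²)
-25 + 30*((G(U(-4))*3)*(-4)) = -25 + 30*((((9 - 4*(-4))*(-1 + 3*(9 - 4*(-4))))*3)*(-4)) = -25 + 30*((((9 + 16)*(-1 + 3*(9 + 16)))*3)*(-4)) = -25 + 30*(((25*(-1 + 3*25))*3)*(-4)) = -25 + 30*(((25*(-1 + 75))*3)*(-4)) = -25 + 30*(((25*74)*3)*(-4)) = -25 + 30*((1850*3)*(-4)) = -25 + 30*(5550*(-4)) = -25 + 30*(-22200) = -25 - 666000 = -666025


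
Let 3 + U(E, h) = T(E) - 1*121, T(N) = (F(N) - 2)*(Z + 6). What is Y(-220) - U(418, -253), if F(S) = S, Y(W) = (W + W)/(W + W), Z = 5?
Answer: -4451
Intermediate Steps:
Y(W) = 1 (Y(W) = (2*W)/((2*W)) = (2*W)*(1/(2*W)) = 1)
T(N) = -22 + 11*N (T(N) = (N - 2)*(5 + 6) = (-2 + N)*11 = -22 + 11*N)
U(E, h) = -146 + 11*E (U(E, h) = -3 + ((-22 + 11*E) - 1*121) = -3 + ((-22 + 11*E) - 121) = -3 + (-143 + 11*E) = -146 + 11*E)
Y(-220) - U(418, -253) = 1 - (-146 + 11*418) = 1 - (-146 + 4598) = 1 - 1*4452 = 1 - 4452 = -4451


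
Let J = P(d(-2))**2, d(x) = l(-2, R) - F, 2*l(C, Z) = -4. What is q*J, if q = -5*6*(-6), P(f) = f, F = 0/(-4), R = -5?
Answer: 720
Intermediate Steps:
l(C, Z) = -2 (l(C, Z) = (1/2)*(-4) = -2)
F = 0 (F = 0*(-1/4) = 0)
d(x) = -2 (d(x) = -2 - 1*0 = -2 + 0 = -2)
q = 180 (q = -30*(-6) = 180)
J = 4 (J = (-2)**2 = 4)
q*J = 180*4 = 720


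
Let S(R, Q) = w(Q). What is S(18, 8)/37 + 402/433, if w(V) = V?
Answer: 18338/16021 ≈ 1.1446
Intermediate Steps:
S(R, Q) = Q
S(18, 8)/37 + 402/433 = 8/37 + 402/433 = 18338/16021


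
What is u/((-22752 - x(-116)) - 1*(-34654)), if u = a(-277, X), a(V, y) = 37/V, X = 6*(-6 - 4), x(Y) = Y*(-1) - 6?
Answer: -37/3266384 ≈ -1.1328e-5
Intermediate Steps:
x(Y) = -6 - Y (x(Y) = -Y - 6 = -6 - Y)
X = -60 (X = 6*(-10) = -60)
u = -37/277 (u = 37/(-277) = 37*(-1/277) = -37/277 ≈ -0.13357)
u/((-22752 - x(-116)) - 1*(-34654)) = -37/(277*((-22752 - (-6 - 1*(-116))) - 1*(-34654))) = -37/(277*((-22752 - (-6 + 116)) + 34654)) = -37/(277*((-22752 - 1*110) + 34654)) = -37/(277*((-22752 - 110) + 34654)) = -37/(277*(-22862 + 34654)) = -37/277/11792 = -37/277*1/11792 = -37/3266384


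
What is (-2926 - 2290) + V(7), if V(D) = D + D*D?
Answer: -5160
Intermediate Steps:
V(D) = D + D²
(-2926 - 2290) + V(7) = (-2926 - 2290) + 7*(1 + 7) = -5216 + 7*8 = -5216 + 56 = -5160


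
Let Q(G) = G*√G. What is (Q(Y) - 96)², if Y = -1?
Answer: (96 + I)² ≈ 9215.0 + 192.0*I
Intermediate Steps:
Q(G) = G^(3/2)
(Q(Y) - 96)² = ((-1)^(3/2) - 96)² = (-I - 96)² = (-96 - I)²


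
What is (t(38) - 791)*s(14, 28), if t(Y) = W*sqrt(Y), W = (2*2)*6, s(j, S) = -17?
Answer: 13447 - 408*sqrt(38) ≈ 10932.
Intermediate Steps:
W = 24 (W = 4*6 = 24)
t(Y) = 24*sqrt(Y)
(t(38) - 791)*s(14, 28) = (24*sqrt(38) - 791)*(-17) = (-791 + 24*sqrt(38))*(-17) = 13447 - 408*sqrt(38)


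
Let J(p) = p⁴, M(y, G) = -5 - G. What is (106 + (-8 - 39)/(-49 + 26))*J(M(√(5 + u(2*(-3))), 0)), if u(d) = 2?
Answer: 1553125/23 ≈ 67527.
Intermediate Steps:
(106 + (-8 - 39)/(-49 + 26))*J(M(√(5 + u(2*(-3))), 0)) = (106 + (-8 - 39)/(-49 + 26))*(-5 - 1*0)⁴ = (106 - 47/(-23))*(-5 + 0)⁴ = (106 - 47*(-1/23))*(-5)⁴ = (106 + 47/23)*625 = (2485/23)*625 = 1553125/23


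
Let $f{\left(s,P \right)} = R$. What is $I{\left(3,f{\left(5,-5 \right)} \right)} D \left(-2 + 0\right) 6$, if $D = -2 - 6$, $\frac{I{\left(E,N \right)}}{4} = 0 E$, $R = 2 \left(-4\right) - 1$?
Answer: $0$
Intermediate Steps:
$R = -9$ ($R = -8 - 1 = -9$)
$f{\left(s,P \right)} = -9$
$I{\left(E,N \right)} = 0$ ($I{\left(E,N \right)} = 4 \cdot 0 E = 4 \cdot 0 = 0$)
$D = -8$ ($D = -2 - 6 = -8$)
$I{\left(3,f{\left(5,-5 \right)} \right)} D \left(-2 + 0\right) 6 = 0 \left(-8\right) \left(-2 + 0\right) 6 = 0 \left(\left(-2\right) 6\right) = 0 \left(-12\right) = 0$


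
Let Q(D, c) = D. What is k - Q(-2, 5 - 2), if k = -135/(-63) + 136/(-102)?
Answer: 59/21 ≈ 2.8095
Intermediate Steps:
k = 17/21 (k = -135*(-1/63) + 136*(-1/102) = 15/7 - 4/3 = 17/21 ≈ 0.80952)
k - Q(-2, 5 - 2) = 17/21 - 1*(-2) = 17/21 + 2 = 59/21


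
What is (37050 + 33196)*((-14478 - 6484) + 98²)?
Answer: -797854068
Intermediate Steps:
(37050 + 33196)*((-14478 - 6484) + 98²) = 70246*(-20962 + 9604) = 70246*(-11358) = -797854068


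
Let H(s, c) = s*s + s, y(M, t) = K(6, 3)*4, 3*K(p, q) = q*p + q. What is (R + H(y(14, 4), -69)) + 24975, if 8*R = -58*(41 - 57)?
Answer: 25903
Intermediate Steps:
R = 116 (R = (-58*(41 - 57))/8 = (-58*(-16))/8 = (⅛)*928 = 116)
K(p, q) = q/3 + p*q/3 (K(p, q) = (q*p + q)/3 = (p*q + q)/3 = (q + p*q)/3 = q/3 + p*q/3)
y(M, t) = 28 (y(M, t) = ((⅓)*3*(1 + 6))*4 = ((⅓)*3*7)*4 = 7*4 = 28)
H(s, c) = s + s² (H(s, c) = s² + s = s + s²)
(R + H(y(14, 4), -69)) + 24975 = (116 + 28*(1 + 28)) + 24975 = (116 + 28*29) + 24975 = (116 + 812) + 24975 = 928 + 24975 = 25903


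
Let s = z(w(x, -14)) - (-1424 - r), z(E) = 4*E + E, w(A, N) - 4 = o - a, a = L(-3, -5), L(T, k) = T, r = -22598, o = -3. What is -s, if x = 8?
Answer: 21154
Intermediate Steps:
a = -3
w(A, N) = 4 (w(A, N) = 4 + (-3 - 1*(-3)) = 4 + (-3 + 3) = 4 + 0 = 4)
z(E) = 5*E
s = -21154 (s = 5*4 - (-1424 - 1*(-22598)) = 20 - (-1424 + 22598) = 20 - 1*21174 = 20 - 21174 = -21154)
-s = -1*(-21154) = 21154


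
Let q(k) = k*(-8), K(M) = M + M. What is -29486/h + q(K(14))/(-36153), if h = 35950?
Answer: -528977279/649850175 ≈ -0.81400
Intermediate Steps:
K(M) = 2*M
q(k) = -8*k
-29486/h + q(K(14))/(-36153) = -29486/35950 - 16*14/(-36153) = -29486*1/35950 - 8*28*(-1/36153) = -14743/17975 - 224*(-1/36153) = -14743/17975 + 224/36153 = -528977279/649850175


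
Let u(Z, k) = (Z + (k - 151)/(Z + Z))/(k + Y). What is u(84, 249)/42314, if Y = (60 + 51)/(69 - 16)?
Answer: 53795/6757376544 ≈ 7.9609e-6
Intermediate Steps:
Y = 111/53 ≈ 2.0943
u(Z, k) = (Z + (-151 + k)/(2*Z))/(111/53 + k) (u(Z, k) = (Z + (k - 151)/(Z + Z))/(k + 111/53) = (Z + (-151 + k)/((2*Z)))/(111/53 + k) = (Z + (-151 + k)*(1/(2*Z)))/(111/53 + k) = (Z + (-151 + k)/(2*Z))/(111/53 + k))
u(84, 249)/42314 = ((53/2)*(-151 + 249 + 2*84²)/(84*(111 + 53*249)))/42314 = ((53/2)*(1/84)*(-151 + 249 + 2*7056)/(111 + 13197))*(1/42314) = ((53/2)*(1/84)*(-151 + 249 + 14112)/13308)*(1/42314) = ((53/2)*(1/84)*(1/13308)*14210)*(1/42314) = (53795/159696)*(1/42314) = 53795/6757376544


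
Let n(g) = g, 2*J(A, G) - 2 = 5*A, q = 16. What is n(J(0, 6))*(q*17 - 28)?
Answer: 244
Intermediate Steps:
J(A, G) = 1 + 5*A/2 (J(A, G) = 1 + (5*A)/2 = 1 + 5*A/2)
n(J(0, 6))*(q*17 - 28) = (1 + (5/2)*0)*(16*17 - 28) = (1 + 0)*(272 - 28) = 1*244 = 244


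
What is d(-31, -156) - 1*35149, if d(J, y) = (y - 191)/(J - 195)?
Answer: -7943327/226 ≈ -35147.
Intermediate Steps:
d(J, y) = (-191 + y)/(-195 + J)
d(-31, -156) - 1*35149 = (-191 - 156)/(-195 - 31) - 1*35149 = -347/(-226) - 35149 = -1/226*(-347) - 35149 = 347/226 - 35149 = -7943327/226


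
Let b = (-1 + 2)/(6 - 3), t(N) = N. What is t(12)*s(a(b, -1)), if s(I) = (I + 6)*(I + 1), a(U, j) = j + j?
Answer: -48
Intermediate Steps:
b = ⅓ (b = 1/3 = 1*(⅓) = ⅓ ≈ 0.33333)
a(U, j) = 2*j
s(I) = (1 + I)*(6 + I) (s(I) = (6 + I)*(1 + I) = (1 + I)*(6 + I))
t(12)*s(a(b, -1)) = 12*(6 + (2*(-1))² + 7*(2*(-1))) = 12*(6 + (-2)² + 7*(-2)) = 12*(6 + 4 - 14) = 12*(-4) = -48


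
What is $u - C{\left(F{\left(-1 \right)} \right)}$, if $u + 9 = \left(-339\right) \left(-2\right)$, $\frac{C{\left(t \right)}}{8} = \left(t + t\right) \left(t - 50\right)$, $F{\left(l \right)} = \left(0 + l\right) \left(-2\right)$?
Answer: $2205$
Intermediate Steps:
$F{\left(l \right)} = - 2 l$ ($F{\left(l \right)} = l \left(-2\right) = - 2 l$)
$C{\left(t \right)} = 16 t \left(-50 + t\right)$ ($C{\left(t \right)} = 8 \left(t + t\right) \left(t - 50\right) = 8 \cdot 2 t \left(-50 + t\right) = 16 t \left(-50 + t\right)$)
$u = 669$ ($u = -9 - -678 = -9 + 678 = 669$)
$u - C{\left(F{\left(-1 \right)} \right)} = 669 - 16 \left(\left(-2\right) \left(-1\right)\right) \left(-50 - -2\right) = 669 - 16 \cdot 2 \left(-50 + 2\right) = 669 - 16 \cdot 2 \left(-48\right) = 669 - -1536 = 669 + 1536 = 2205$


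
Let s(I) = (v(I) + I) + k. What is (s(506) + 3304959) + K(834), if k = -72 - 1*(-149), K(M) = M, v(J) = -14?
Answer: 3306362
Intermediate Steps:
k = 77 (k = -72 + 149 = 77)
s(I) = 63 + I (s(I) = (-14 + I) + 77 = 63 + I)
(s(506) + 3304959) + K(834) = ((63 + 506) + 3304959) + 834 = (569 + 3304959) + 834 = 3305528 + 834 = 3306362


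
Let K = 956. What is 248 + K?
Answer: 1204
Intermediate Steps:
248 + K = 248 + 956 = 1204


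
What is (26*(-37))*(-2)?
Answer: 1924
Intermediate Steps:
(26*(-37))*(-2) = -962*(-2) = 1924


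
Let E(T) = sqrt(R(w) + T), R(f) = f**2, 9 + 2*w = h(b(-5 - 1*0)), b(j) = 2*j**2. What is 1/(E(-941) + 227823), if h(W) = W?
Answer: 911292/207613279399 - 2*I*sqrt(2083)/207613279399 ≈ 4.3894e-6 - 4.3966e-10*I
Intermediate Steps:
w = 41/2 (w = -9/2 + (2*(-5 - 1*0)**2)/2 = -9/2 + (2*(-5 + 0)**2)/2 = -9/2 + (2*(-5)**2)/2 = -9/2 + (2*25)/2 = -9/2 + (1/2)*50 = -9/2 + 25 = 41/2 ≈ 20.500)
E(T) = sqrt(1681/4 + T) (E(T) = sqrt((41/2)**2 + T) = sqrt(1681/4 + T))
1/(E(-941) + 227823) = 1/(sqrt(1681 + 4*(-941))/2 + 227823) = 1/(sqrt(1681 - 3764)/2 + 227823) = 1/(sqrt(-2083)/2 + 227823) = 1/((I*sqrt(2083))/2 + 227823) = 1/(I*sqrt(2083)/2 + 227823) = 1/(227823 + I*sqrt(2083)/2)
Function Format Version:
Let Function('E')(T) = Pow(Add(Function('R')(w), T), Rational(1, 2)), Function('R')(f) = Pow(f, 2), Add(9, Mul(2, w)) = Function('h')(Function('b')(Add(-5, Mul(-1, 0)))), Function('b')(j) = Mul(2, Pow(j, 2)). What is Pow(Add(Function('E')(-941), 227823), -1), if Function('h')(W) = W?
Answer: Add(Rational(911292, 207613279399), Mul(Rational(-2, 207613279399), I, Pow(2083, Rational(1, 2)))) ≈ Add(4.3894e-6, Mul(-4.3966e-10, I))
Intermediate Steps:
w = Rational(41, 2) (w = Add(Rational(-9, 2), Mul(Rational(1, 2), Mul(2, Pow(Add(-5, Mul(-1, 0)), 2)))) = Add(Rational(-9, 2), Mul(Rational(1, 2), Mul(2, Pow(Add(-5, 0), 2)))) = Add(Rational(-9, 2), Mul(Rational(1, 2), Mul(2, Pow(-5, 2)))) = Add(Rational(-9, 2), Mul(Rational(1, 2), Mul(2, 25))) = Add(Rational(-9, 2), Mul(Rational(1, 2), 50)) = Add(Rational(-9, 2), 25) = Rational(41, 2) ≈ 20.500)
Function('E')(T) = Pow(Add(Rational(1681, 4), T), Rational(1, 2)) (Function('E')(T) = Pow(Add(Pow(Rational(41, 2), 2), T), Rational(1, 2)) = Pow(Add(Rational(1681, 4), T), Rational(1, 2)))
Pow(Add(Function('E')(-941), 227823), -1) = Pow(Add(Mul(Rational(1, 2), Pow(Add(1681, Mul(4, -941)), Rational(1, 2))), 227823), -1) = Pow(Add(Mul(Rational(1, 2), Pow(Add(1681, -3764), Rational(1, 2))), 227823), -1) = Pow(Add(Mul(Rational(1, 2), Pow(-2083, Rational(1, 2))), 227823), -1) = Pow(Add(Mul(Rational(1, 2), Mul(I, Pow(2083, Rational(1, 2)))), 227823), -1) = Pow(Add(Mul(Rational(1, 2), I, Pow(2083, Rational(1, 2))), 227823), -1) = Pow(Add(227823, Mul(Rational(1, 2), I, Pow(2083, Rational(1, 2)))), -1)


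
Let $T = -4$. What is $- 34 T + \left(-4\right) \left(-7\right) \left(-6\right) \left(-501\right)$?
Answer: $84304$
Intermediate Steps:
$- 34 T + \left(-4\right) \left(-7\right) \left(-6\right) \left(-501\right) = \left(-34\right) \left(-4\right) + \left(-4\right) \left(-7\right) \left(-6\right) \left(-501\right) = 136 + 28 \left(-6\right) \left(-501\right) = 136 - -84168 = 136 + 84168 = 84304$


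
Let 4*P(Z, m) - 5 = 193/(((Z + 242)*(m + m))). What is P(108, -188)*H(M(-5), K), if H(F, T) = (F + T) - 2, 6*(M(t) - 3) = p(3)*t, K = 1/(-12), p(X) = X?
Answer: -4166111/2105600 ≈ -1.9786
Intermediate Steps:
P(Z, m) = 5/4 + 193/(8*m*(242 + Z)) (P(Z, m) = 5/4 + (193/(((Z + 242)*(m + m))))/4 = 5/4 + (193/(((242 + Z)*(2*m))))/4 = 5/4 + (193/((2*m*(242 + Z))))/4 = 5/4 + (193*(1/(2*m*(242 + Z))))/4 = 5/4 + (193/(2*m*(242 + Z)))/4 = 5/4 + 193/(8*m*(242 + Z)))
K = -1/12 ≈ -0.083333
M(t) = 3 + t/2 (M(t) = 3 + (3*t)/6 = 3 + t/2)
H(F, T) = -2 + F + T
P(108, -188)*H(M(-5), K) = ((1/8)*(193 + 2420*(-188) + 10*108*(-188))/(-188*(242 + 108)))*(-2 + (3 + (1/2)*(-5)) - 1/12) = ((1/8)*(-1/188)*(193 - 454960 - 203040)/350)*(-2 + (3 - 5/2) - 1/12) = ((1/8)*(-1/188)*(1/350)*(-657807))*(-2 + 1/2 - 1/12) = (657807/526400)*(-19/12) = -4166111/2105600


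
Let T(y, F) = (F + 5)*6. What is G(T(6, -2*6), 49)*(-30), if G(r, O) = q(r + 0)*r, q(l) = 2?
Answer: 2520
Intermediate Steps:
T(y, F) = 30 + 6*F (T(y, F) = (5 + F)*6 = 30 + 6*F)
G(r, O) = 2*r
G(T(6, -2*6), 49)*(-30) = (2*(30 + 6*(-2*6)))*(-30) = (2*(30 + 6*(-12)))*(-30) = (2*(30 - 72))*(-30) = (2*(-42))*(-30) = -84*(-30) = 2520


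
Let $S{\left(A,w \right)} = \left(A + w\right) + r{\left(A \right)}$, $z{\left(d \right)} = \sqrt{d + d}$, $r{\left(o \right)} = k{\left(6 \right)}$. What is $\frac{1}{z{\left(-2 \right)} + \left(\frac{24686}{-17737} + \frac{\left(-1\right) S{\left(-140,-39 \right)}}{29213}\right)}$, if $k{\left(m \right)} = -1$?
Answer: $- \frac{186005698740464149}{794693769888351604} - \frac{268480439111262361 i}{794693769888351604} \approx -0.23406 - 0.33784 i$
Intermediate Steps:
$r{\left(o \right)} = -1$
$z{\left(d \right)} = \sqrt{2} \sqrt{d}$ ($z{\left(d \right)} = \sqrt{2 d} = \sqrt{2} \sqrt{d}$)
$S{\left(A,w \right)} = -1 + A + w$ ($S{\left(A,w \right)} = \left(A + w\right) - 1 = -1 + A + w$)
$\frac{1}{z{\left(-2 \right)} + \left(\frac{24686}{-17737} + \frac{\left(-1\right) S{\left(-140,-39 \right)}}{29213}\right)} = \frac{1}{\sqrt{2} \sqrt{-2} + \left(\frac{24686}{-17737} + \frac{\left(-1\right) \left(-1 - 140 - 39\right)}{29213}\right)} = \frac{1}{\sqrt{2} i \sqrt{2} + \left(24686 \left(- \frac{1}{17737}\right) + \left(-1\right) \left(-180\right) \frac{1}{29213}\right)} = \frac{1}{2 i + \left(- \frac{24686}{17737} + 180 \cdot \frac{1}{29213}\right)} = \frac{1}{2 i + \left(- \frac{24686}{17737} + \frac{180}{29213}\right)} = \frac{1}{2 i - \frac{717959458}{518150981}} = \frac{1}{- \frac{717959458}{518150981} + 2 i} = \frac{268480439111262361 \left(- \frac{717959458}{518150981} - 2 i\right)}{1589387539776703208}$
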